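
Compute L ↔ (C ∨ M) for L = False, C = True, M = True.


L = False, C = True, M = True
Step 1: C ∨ M = True OR True = True
Step 2: L ↔ (True): true when both sides have same truth value.
Result: False ↔ True = False

False


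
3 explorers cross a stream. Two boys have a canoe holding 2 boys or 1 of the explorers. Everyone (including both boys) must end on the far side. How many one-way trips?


Per crossing of one of the explorers: boys→, one←, one of the explorers→, one← = 4 trips
3 × 4 = 12, + 1 final boys→ = 13
Minimum trips = 13

13


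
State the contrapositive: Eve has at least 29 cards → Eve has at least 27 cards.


Original: If Eve has at least 29 cards, then Eve has at least 27 cards
Contrapositive: If ¬Q, then ¬P
Negate Q: not (Eve has at least 27 cards)
Negate P: not (Eve has at least 29 cards)

If not (Eve has at least 27 cards), then not (Eve has at least 29 cards).


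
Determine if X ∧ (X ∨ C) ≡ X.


Expression 1: X ∧ (X ∨ C)
Expression 2: X
Truth table (X C | Expr1 Expr2):
  T T |   T     T
  T F |   T     T
  F T |   F     F
  F F |   F     F
All 4 rows agree, so the expressions are logically equivalent.

Yes


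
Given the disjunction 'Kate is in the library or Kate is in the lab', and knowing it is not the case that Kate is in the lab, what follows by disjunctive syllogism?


Disjunctive syllogism: P ∨ Q, ¬P ⊢ Q
Disjunction: Kate is in the library ∨ Kate is in the lab
We know it is not the case that Kate is in the lab.
By disjunctive syllogism, the other disjunct must be true.

Kate is in the library


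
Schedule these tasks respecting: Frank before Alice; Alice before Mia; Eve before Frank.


Constraints: Frank before Alice; Alice before Mia; Eve before Frank
Method: repeatedly schedule the remaining task that has no remaining task required before it.
  Step 1: remaining {Alice, Mia, Eve, Frank}; every task except Eve still has a predecessor pending → schedule Eve.
  Step 2: remaining {Alice, Mia, Frank}; every task except Frank still has a predecessor pending → schedule Frank.
  Step 3: remaining {Alice, Mia}; every task except Alice still has a predecessor pending → schedule Alice.
  Step 4: only Mia remains → schedule Mia.
Resulting order:

Eve → Frank → Alice → Mia


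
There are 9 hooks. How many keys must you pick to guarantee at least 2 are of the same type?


Pigeonhole: to guarantee k in one of n categories, need (k-1)×n + 1.
k = 2, n = 9
Minimum = (2-1) × 9 + 1 = 1 × 9 + 1

10


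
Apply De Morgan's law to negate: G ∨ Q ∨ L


De Morgan's law: ¬(P ∨ Q ∨ R) ≡ ¬P ∧ ¬Q ∧ ¬R
¬(G ∨ Q ∨ L) = ¬G ∧ ¬Q ∧ ¬L

¬G ∧ ¬Q ∧ ¬L


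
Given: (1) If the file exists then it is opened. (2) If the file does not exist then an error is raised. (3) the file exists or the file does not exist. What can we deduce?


Constructive dilemma: (P → Q) ∧ (R → S), P ∨ R ⊢ Q ∨ S
Premise 1: the file exists → it is opened
Premise 2: the file does not exist → an error is raised
Premise 3: the file exists ∨ the file does not exist
Case 1: Assuming the file exists, then by Premise 1, it is opened.
Case 2: Assuming the file does not exist, then by Premise 2, an error is raised.
Since one of the file exists or the file does not exist must hold, we get it is opened or an error is raised.

It is opened or an error is raised.


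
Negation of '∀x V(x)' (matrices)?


Original: ∀x V(x)
Rule: ¬∀→∃, ¬∃→∀, negate predicate.
Negation: ∃x ¬V(x)

∃x ¬V(x)


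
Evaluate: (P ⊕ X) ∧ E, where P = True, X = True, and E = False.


P = True, X = True, E = False
Step 1: P ⊕ X = True XOR True = False
Step 2: False ∧ E = False AND False = False
XOR true when exactly one of P,X is true; then AND with E.

False


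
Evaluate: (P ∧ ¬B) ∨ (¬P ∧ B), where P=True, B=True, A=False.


P = True, B = True, A = False
Expression: (P ∧ ¬B) ∨ (¬P ∧ B)
Step 1: ¬B = NOT True = False
Step 2: P ∧ ¬B = True AND False = False
Step 3: ¬P = NOT True = False
Step 4: ¬P ∧ B = False AND True = False
Step 5: (False) ∨ (False) = False OR False = False

False


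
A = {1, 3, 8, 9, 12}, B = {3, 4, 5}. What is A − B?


A = {1, 3, 8, 9, 12}
B = {3, 4, 5}
Operation: difference A − B
In A but not B: 1, 8, 9, 12

{1, 8, 9, 12}


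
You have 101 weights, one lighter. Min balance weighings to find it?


Each weighing has 3 outcomes (left heavy / balance / right heavy), so k weighings distinguish at most 3^k cases; splitting into three near-equal groups achieves this.
Need 3^k ≥ 101: 3^4 = 81 < 101 ≤ 3^5 = 243
k = ⌈log₃(101)⌉ = 5

5


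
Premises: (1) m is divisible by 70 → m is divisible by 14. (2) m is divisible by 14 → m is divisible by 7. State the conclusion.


Hypothetical syllogism: P → Q, Q → R ⊢ P → R
Premise 1: m is divisible by 70 → m is divisible by 14
Premise 2: m is divisible by 14 → m is divisible by 7
Chain the implications: the middle term (m is divisible by 14) links the two.
Conclusion: If m is divisible by 70, then m is divisible by 7.

If m is divisible by 70, then m is divisible by 7.


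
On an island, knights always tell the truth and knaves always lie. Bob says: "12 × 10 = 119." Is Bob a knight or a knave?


Statement: "12 × 10 = 119."
Actual: 12 × 10 = 120
Claimed: 119
Statement is FALSE → Bob lies → Knave

Knave


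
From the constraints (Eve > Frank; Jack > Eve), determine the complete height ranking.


Constraints: Eve > Frank; Jack > Eve
Method: at each step, the next-highest is the one remaining person who never appears on the smaller side of a constraint between remaining people.
  Step 1: remaining {Frank, Eve, Jack}; on the smaller side: {Frank, Eve} → Jack is next (Jack > Eve).
  Step 2: remaining {Frank, Eve}; on the smaller side: {Frank} → Eve is next (Eve > Frank).
  Step 3: only Frank remains → lowest.
Final ranking (highest to lowest):

Jack > Eve > Frank


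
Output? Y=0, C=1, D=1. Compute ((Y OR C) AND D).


Y OR C = 0|1 = 1
1 AND 1 = 1

1


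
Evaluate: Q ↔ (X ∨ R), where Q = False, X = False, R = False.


Q = False, X = False, R = False
Step 1: X ∨ R = False OR False = False
Step 2: Q ↔ (False): true when both sides have same truth value.
Result: False ↔ False = True

True


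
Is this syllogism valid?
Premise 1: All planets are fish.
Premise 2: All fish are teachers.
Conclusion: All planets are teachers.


Premise 1: All planets are fish.
Premise 2: All fish are teachers.
Conclusion: All planets are teachers.
Barbara syllogism (AAA-1): All A are B, All B are C → All A are C.
Middle term (fish) distributed in premise 2.

Valid


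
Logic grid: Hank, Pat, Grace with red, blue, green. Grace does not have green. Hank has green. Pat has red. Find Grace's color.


From clues:
  Hank → green
  Pat → red
By elimination, Grace gets the remaining.

blue


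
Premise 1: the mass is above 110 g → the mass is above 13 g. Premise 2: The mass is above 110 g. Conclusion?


Modus ponens: P → Q, P ⊢ Q
P: the mass is above 110 g
Q: the mass is above 13 g
We have P → Q and P is true.
By modus ponens, Q must be true.

The mass is above 13 g


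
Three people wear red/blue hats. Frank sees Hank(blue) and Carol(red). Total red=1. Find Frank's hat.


Total red = 1, seen red = 1
Own red = 1 - 1 = 0
Frank's hat is blue.

blue


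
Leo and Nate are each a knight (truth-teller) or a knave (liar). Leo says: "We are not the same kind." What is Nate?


Leo says: "We are not the same kind."
Case 1: Leo is a Knight (truth-teller)
  Statement is true → they ARE different → Nate is a Knave
Case 2: Leo is a Knave (liar)
  Statement is false → they are NOT different → Nate is a Knave
In both cases, Nate is a Knave.

Knave


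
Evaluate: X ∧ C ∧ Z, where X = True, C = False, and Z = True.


X = True, C = False, Z = True
Step 1: X ∧ C = True AND False = False
Step 2: (False) ∧ Z = (False) AND True = False
AND is true only when ALL operands are true.

False


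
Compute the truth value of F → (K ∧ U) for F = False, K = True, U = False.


F = False, K = True, U = False
Step 1: K ∧ U = True AND False = False
Step 2: F → (False): false only when F=True and consequent=False.
Result: True

True


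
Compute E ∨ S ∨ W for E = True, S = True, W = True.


E = True, S = True, W = True
Step 1: E ∨ S = True OR True = True
Step 2: True ∨ W = True OR True = True
OR is true when at least one operand is true.

True


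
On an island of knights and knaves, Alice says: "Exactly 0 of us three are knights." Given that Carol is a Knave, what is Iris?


Alice claims exactly 0 knights among Alice, Carol, Iris.
Given: Carol is a Knave.

Case 1: Alice is a Knight (tells truth)
  Then exactly 0 of the three are knights.
  Counting Alice, Carol: 1 knight(s) so far. Need -1 more → impossible.
Case 2: Alice is a Knave (lies)
  Then the count is NOT 0.
  If Iris = Knave, count = 0 = 0 → claim would be true, contradicts lie.
  If Iris = Knight, count = 1 ≠ 0 → lie confirmed ✓

Iris is a Knight.

Knight


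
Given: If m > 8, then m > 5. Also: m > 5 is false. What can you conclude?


Modus tollens: P → Q, ¬Q ⊢ ¬P
P: m > 8
Q: m > 5
We have P → Q and Q is false.
By modus tollens, P must be false.

It is not the case that m > 8


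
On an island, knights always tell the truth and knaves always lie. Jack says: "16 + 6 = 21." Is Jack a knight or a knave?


Statement: "16 + 6 = 21."
Actual: 16 + 6 = 22
Claimed: 21
Statement is FALSE → Jack lies → Knave

Knave


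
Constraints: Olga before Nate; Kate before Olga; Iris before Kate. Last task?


Constraints: Olga before Nate; Kate before Olga; Iris before Kate
The last task can have nothing scheduled after it, so it must never appear on the left of a 'before'.
Tasks appearing before some other task: Olga, Kate, Iris.
The only task not in that list is Nate → it is last.

Nate


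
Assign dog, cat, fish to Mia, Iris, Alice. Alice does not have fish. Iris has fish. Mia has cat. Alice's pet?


From clues:
  Iris → fish
  Mia → cat
By elimination, Alice gets the remaining.

dog


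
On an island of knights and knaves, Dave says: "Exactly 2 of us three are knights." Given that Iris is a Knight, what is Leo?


Dave claims exactly 2 knights among Dave, Iris, Leo.
Given: Iris is a Knight.

Case 1: Dave is a Knight (tells truth)
  Then exactly 2 of the three are knights.
  Counting Dave, Iris: 2 knight(s) so far. Need 0 more → Leo = Knave.
Case 2: Dave is a Knave (lies)
  Then the count is NOT 2.
  If Leo = Knight, count = 2 = 2 → claim would be true, contradicts lie.
  If Leo = Knave, count = 1 ≠ 2 → lie confirmed ✓

Leo is a Knave.

Knave


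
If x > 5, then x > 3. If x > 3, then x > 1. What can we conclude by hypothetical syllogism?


Hypothetical syllogism: P → Q, Q → R ⊢ P → R
Premise 1: x > 5 → x > 3
Premise 2: x > 3 → x > 1
Chain the implications: the middle term (x > 3) links the two.
Conclusion: If x > 5, then x > 1.

If x > 5, then x > 1.


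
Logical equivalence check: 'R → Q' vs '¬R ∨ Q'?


Expression 1: R → Q
Expression 2: ¬R ∨ Q
Truth table (R Q | Expr1 Expr2):
  T T |   T     T
  T F |   F     F
  F T |   T     T
  F F |   T     T
All 4 rows agree, so the expressions are logically equivalent.

Yes


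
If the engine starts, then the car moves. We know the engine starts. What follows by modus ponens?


Modus ponens: P → Q, P ⊢ Q
P: the engine starts
Q: the car moves
We have P → Q and P is true.
By modus ponens, Q must be true.

The car moves


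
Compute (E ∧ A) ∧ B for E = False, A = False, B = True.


E = False, A = False, B = True
Step 1: E ∧ A = False AND False = False
Step 2: False ∧ B = False AND True = False
AND is true only when ALL operands are true.

False


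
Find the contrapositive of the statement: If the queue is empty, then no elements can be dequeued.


Original: If the queue is empty, then no elements can be dequeued
Contrapositive: If ¬Q, then ¬P
Negate Q: not (no elements can be dequeued)
Negate P: not (the queue is empty)

If not (no elements can be dequeued), then not (the queue is empty).


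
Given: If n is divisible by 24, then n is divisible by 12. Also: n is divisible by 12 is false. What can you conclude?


Modus tollens: P → Q, ¬Q ⊢ ¬P
P: n is divisible by 24
Q: n is divisible by 12
We have P → Q and Q is false.
By modus tollens, P must be false.

It is not the case that n is divisible by 24


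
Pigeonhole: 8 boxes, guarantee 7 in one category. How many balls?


Pigeonhole: to guarantee k in one of n categories, need (k-1)×n + 1.
k = 7, n = 8
Minimum = (7-1) × 8 + 1 = 6 × 8 + 1

49


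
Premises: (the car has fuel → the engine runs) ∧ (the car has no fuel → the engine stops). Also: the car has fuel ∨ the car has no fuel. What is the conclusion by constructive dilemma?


Constructive dilemma: (P → Q) ∧ (R → S), P ∨ R ⊢ Q ∨ S
Premise 1: the car has fuel → the engine runs
Premise 2: the car has no fuel → the engine stops
Premise 3: the car has fuel ∨ the car has no fuel
Case 1: Assuming the car has fuel, then by Premise 1, the engine runs.
Case 2: Assuming the car has no fuel, then by Premise 2, the engine stops.
Since one of the car has fuel or the car has no fuel must hold, we get the engine runs or the engine stops.

The engine runs or the engine stops.


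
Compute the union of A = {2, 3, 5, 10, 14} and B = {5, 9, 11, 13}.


A = {2, 3, 5, 10, 14}
B = {5, 9, 11, 13}
Operation: union
All elements combined: 2, 3, 5, 9, 10, 11, 13, 14

{2, 3, 5, 9, 10, 11, 13, 14}


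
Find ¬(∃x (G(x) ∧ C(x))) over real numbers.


Original: ∃x (G(x) ∧ C(x))
Rule: ¬∀→∃, ¬∃→∀, negate predicate.
Negation: ∀x (¬G(x) ∨ ¬C(x))

∀x (¬G(x) ∨ ¬C(x))


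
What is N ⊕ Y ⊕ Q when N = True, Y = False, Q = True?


N = True, Y = False, Q = True
Step 1: N ⊕ Y = True XOR False = True
Step 2: True ⊕ Q = True XOR True = False
XOR is true when an odd number of operands are true.

False


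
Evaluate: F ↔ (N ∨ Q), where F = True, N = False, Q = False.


F = True, N = False, Q = False
Step 1: N ∨ Q = False OR False = False
Step 2: F ↔ (False): true when both sides have same truth value.
Result: True ↔ False = False

False


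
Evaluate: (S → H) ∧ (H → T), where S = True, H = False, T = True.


S = True, H = False, T = True
Step 1: S → H is false only when S=True and H=False. Result: False
Step 2: H → T is false only when H=True and T=False. Result: True
Step 3: False ∧ True = False

False


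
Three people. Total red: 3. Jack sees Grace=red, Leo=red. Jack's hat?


Total red = 3, seen red = 2
Own red = 3 - 2 = 1
Jack's hat is red.

red


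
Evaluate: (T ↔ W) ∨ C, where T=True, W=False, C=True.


T = True, W = False, C = True
Expression: (T ↔ W) ∨ C
Step 1: T ↔ W = (True iff False) (true when values match) = False
Step 2: (False) ∨ C = False OR True = True

True


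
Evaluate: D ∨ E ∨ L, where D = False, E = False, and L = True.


D = False, E = False, L = True
Step 1: D ∨ E = False OR False = False
Step 2: False ∨ L = False OR True = True
OR is true when at least one operand is true.

True


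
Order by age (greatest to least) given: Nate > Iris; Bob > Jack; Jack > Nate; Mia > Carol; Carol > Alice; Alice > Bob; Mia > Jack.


Constraints: Nate > Iris; Bob > Jack; Jack > Nate; Mia > Carol; Carol > Alice; Alice > Bob; Mia > Jack
Method: at each step, the next-highest is the one remaining person who never appears on the smaller side of a constraint between remaining people.
  Step 1: remaining {Bob, Nate, Mia, Carol, Iris, Alice, Jack}; on the smaller side: {Bob, Nate, Carol, Iris, Alice, Jack} → Mia is next (Mia > Carol; Mia > Jack).
  Step 2: remaining {Bob, Nate, Carol, Iris, Alice, Jack}; on the smaller side: {Bob, Nate, Iris, Alice, Jack} → Carol is next (Carol > Alice).
  Step 3: remaining {Bob, Nate, Iris, Alice, Jack}; on the smaller side: {Bob, Nate, Iris, Jack} → Alice is next (Alice > Bob).
  Step 4: remaining {Bob, Nate, Iris, Jack}; on the smaller side: {Nate, Iris, Jack} → Bob is next (Bob > Jack).
  Step 5: remaining {Nate, Iris, Jack}; on the smaller side: {Nate, Iris} → Jack is next (Jack > Nate).
  Step 6: remaining {Nate, Iris}; on the smaller side: {Iris} → Nate is next (Nate > Iris).
  Step 7: only Iris remains → lowest.
Final ranking (highest to lowest):

Mia > Carol > Alice > Bob > Jack > Nate > Iris


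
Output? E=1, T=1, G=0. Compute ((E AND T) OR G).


E AND T = 1&1 = 1
1 OR 0 = 1

1


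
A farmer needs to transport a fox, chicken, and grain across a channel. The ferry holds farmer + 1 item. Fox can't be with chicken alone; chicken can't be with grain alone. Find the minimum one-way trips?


1. farmer+chicken → 2. farmer ← 3. farmer+fox → 4. farmer+chicken ← 5. farmer+grain → 6. farmer ← 7. farmer+chicken →
Minimum trips = 7

7


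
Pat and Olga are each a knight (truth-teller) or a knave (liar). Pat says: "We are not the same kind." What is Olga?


Pat says: "We are not the same kind."
Case 1: Pat is a Knight (truth-teller)
  Statement is true → they ARE different → Olga is a Knave
Case 2: Pat is a Knave (liar)
  Statement is false → they are NOT different → Olga is a Knave
In both cases, Olga is a Knave.

Knave


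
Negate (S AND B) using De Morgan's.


De Morgan's law: ¬(P ∧ Q) ≡ ¬P ∨ ¬Q
¬(S ∧ B) = ¬S ∨ ¬B

¬S ∨ ¬B


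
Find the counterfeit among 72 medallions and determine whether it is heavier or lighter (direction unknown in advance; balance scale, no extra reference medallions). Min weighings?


Let n = 72. 144 possibilities (n medallions × lighter/heavier); each weighing has 3 outcomes.
Bound for k weighings: say the first weighing puts j medallions on each pan. If it tips, the 2j weighed medallions remain suspects (each with a known direction) and k-1 weighings give 3^(k-1) outcomes; 3^(k-1) is odd, so 2j ≤ 3^(k-1) - 1. If it balances, the n - 2j unweighed medallions remain with direction unknown: 2(n - 2j) ≤ 3^(k-1) - 1 by the same parity argument. Adding, n ≤ (3^(k-1) - 1) + (3^(k-1) - 1)/2 = (3^k - 3)/2, and the classical three-group strategy achieves this (3 medallions in 2 weighings, 12 in 3, 39 in 4, 120 in 5).
So we need the smallest k with (3^k - 3)/2 ≥ 72.
k = 4: (3^4 - 3)/2 = 39 < 72 ✗
k = 5: (3^5 - 3)/2 = 120 ≥ 72 ✓

5


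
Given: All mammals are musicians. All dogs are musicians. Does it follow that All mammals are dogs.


Premise 1: All mammals are musicians.
Premise 2: All dogs are musicians.
Conclusion: All mammals are dogs.
Fallacy: undistributed middle. musicians is predicate in both.
Counterexample: mammals and dogs could be disjoint subsets of musicians.

Invalid


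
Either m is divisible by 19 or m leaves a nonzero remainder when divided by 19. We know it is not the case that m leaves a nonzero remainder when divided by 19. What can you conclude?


Disjunctive syllogism: P ∨ Q, ¬P ⊢ Q
Disjunction: m is divisible by 19 ∨ m leaves a nonzero remainder when divided by 19
We know it is not the case that m leaves a nonzero remainder when divided by 19.
By disjunctive syllogism, the other disjunct must be true.

m is divisible by 19


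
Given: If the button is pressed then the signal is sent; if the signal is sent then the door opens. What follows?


Hypothetical syllogism: P → Q, Q → R ⊢ P → R
Premise 1: the button is pressed → the signal is sent
Premise 2: the signal is sent → the door opens
Chain the implications: the middle term (the signal is sent) links the two.
Conclusion: If the button is pressed, then the door opens.

If the button is pressed, then the door opens.


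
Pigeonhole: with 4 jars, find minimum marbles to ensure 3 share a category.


Pigeonhole: to guarantee k in one of n categories, need (k-1)×n + 1.
k = 3, n = 4
Minimum = (3-1) × 4 + 1 = 2 × 4 + 1

9


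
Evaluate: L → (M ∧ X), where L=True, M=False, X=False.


L = True, M = False, X = False
Expression: L → (M ∧ X)
Step 1: M ∧ X = False AND False = False
Step 2: L → (False) = True → False = False

False


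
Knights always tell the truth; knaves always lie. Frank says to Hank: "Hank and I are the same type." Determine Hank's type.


Frank says: "Hank and I are the same type."
Case 1: Frank is a Knight (truth-teller)
  Statement is true → they ARE the same → Hank is also a Knight
Case 2: Frank is a Knave (liar)
  Statement is false → they are NOT the same → Hank is a Knight
In both cases, Hank is a Knight.

Knight


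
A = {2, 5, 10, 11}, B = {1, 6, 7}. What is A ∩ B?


A = {2, 5, 10, 11}
B = {1, 6, 7}
Operation: intersection
Elements in both: none

∅


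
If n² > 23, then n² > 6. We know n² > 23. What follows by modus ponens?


Modus ponens: P → Q, P ⊢ Q
P: n² > 23
Q: n² > 6
We have P → Q and P is true.
By modus ponens, Q must be true.

n² > 6


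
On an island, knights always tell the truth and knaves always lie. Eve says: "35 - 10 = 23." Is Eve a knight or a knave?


Statement: "35 - 10 = 23."
Actual: 35 - 10 = 25
Claimed: 23
Statement is FALSE → Eve lies → Knave

Knave


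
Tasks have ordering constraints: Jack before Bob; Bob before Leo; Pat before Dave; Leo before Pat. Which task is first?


Constraints: Jack before Bob; Bob before Leo; Pat before Dave; Leo before Pat
The first task can have nothing scheduled before it, so it must never appear on the right of a 'before'.
Tasks appearing after some 'before': Bob, Leo, Dave, Pat.
The only task not in that list is Jack → it is first.

Jack


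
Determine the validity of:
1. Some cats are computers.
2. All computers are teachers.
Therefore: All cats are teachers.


Premise 1: Some cats are computers.
Premise 2: All computers are teachers.
Conclusion: All cats are teachers.
Fallacy: illicit minor. The minor term (cats) is distributed in the conclusion ('All cats ...') but undistributed in its premise ('Some cats are computers' doesn't cover all cats).
Only 'Some cats are teachers' follows, not 'All'.

Invalid


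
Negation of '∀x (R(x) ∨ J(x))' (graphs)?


Original: ∀x (R(x) ∨ J(x))
Rule: ¬∀→∃, ¬∃→∀, negate predicate.
Negation: ∃x (¬R(x) ∧ ¬J(x))

∃x (¬R(x) ∧ ¬J(x))


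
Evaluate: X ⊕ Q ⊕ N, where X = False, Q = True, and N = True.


X = False, Q = True, N = True
Step 1: X ⊕ Q = False XOR True = True
Step 2: True ⊕ N = True XOR True = False
XOR is true when an odd number of operands are true.

False


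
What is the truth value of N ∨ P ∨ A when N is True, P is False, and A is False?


N = True, P = False, A = False
Step 1: N ∨ P = True OR False = True
Step 2: True ∨ A = True OR False = True
OR is true when at least one operand is true.

True


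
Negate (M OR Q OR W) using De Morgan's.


De Morgan's law: ¬(P ∨ Q ∨ R) ≡ ¬P ∧ ¬Q ∧ ¬R
¬(M ∨ Q ∨ W) = ¬M ∧ ¬Q ∧ ¬W

¬M ∧ ¬Q ∧ ¬W


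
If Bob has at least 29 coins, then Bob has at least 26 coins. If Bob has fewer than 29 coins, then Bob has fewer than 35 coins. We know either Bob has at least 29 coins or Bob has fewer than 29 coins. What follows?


Constructive dilemma: (P → Q) ∧ (R → S), P ∨ R ⊢ Q ∨ S
Premise 1: Bob has at least 29 coins → Bob has at least 26 coins
Premise 2: Bob has fewer than 29 coins → Bob has fewer than 35 coins
Premise 3: Bob has at least 29 coins ∨ Bob has fewer than 29 coins
Case 1: Assuming Bob has at least 29 coins, then by Premise 1, Bob has at least 26 coins.
Case 2: Assuming Bob has fewer than 29 coins, then by Premise 2, Bob has fewer than 35 coins.
Since one of Bob has at least 29 coins or Bob has fewer than 29 coins must hold, we get Bob has at least 26 coins or Bob has fewer than 35 coins.

Bob has at least 26 coins or Bob has fewer than 35 coins.


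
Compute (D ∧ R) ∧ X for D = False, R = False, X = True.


D = False, R = False, X = True
Step 1: D ∧ R = False AND False = False
Step 2: False ∧ X = False AND True = False
AND is true only when ALL operands are true.

False


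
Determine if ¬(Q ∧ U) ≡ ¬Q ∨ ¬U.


Expression 1: ¬(Q ∧ U)
Expression 2: ¬Q ∨ ¬U
Truth table (Q U | Expr1 Expr2):
  T T |   F     F
  T F |   T     T
  F T |   T     T
  F F |   T     T
All 4 rows agree, so the expressions are logically equivalent.

Yes


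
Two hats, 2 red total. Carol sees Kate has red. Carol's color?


Total red = 2, Kate = red
Red accounted for: 1
Remaining for Carol: 1
Carol's hat is red.

red


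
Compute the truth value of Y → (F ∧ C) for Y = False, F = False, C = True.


Y = False, F = False, C = True
Step 1: F ∧ C = False AND True = False
Step 2: Y → (False): false only when Y=True and consequent=False.
Result: True

True


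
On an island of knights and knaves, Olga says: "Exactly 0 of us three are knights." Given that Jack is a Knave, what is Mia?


Olga claims exactly 0 knights among Olga, Jack, Mia.
Given: Jack is a Knave.

Case 1: Olga is a Knight (tells truth)
  Then exactly 0 of the three are knights.
  Counting Olga, Jack: 1 knight(s) so far. Need -1 more → impossible.
Case 2: Olga is a Knave (lies)
  Then the count is NOT 0.
  If Mia = Knave, count = 0 = 0 → claim would be true, contradicts lie.
  If Mia = Knight, count = 1 ≠ 0 → lie confirmed ✓

Mia is a Knight.

Knight


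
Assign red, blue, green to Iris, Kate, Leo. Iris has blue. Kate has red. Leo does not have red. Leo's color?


From clues:
  Kate → red
  Iris → blue
By elimination, Leo gets the remaining.

green


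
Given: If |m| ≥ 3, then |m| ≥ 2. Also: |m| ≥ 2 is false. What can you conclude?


Modus tollens: P → Q, ¬Q ⊢ ¬P
P: |m| ≥ 3
Q: |m| ≥ 2
We have P → Q and Q is false.
By modus tollens, P must be false.

It is not the case that |m| ≥ 3


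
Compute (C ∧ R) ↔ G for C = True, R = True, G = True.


C = True, R = True, G = True
Step 1: C ∧ R = True AND True = True
Step 2: (True) ↔ G: true when both sides have same truth value.
Result: True ↔ True = True

True


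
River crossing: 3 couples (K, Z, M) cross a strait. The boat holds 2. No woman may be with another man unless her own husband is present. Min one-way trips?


Label couples K, Z, M (H = husband, W = wife).
Counting alone: 6 people, the boat carries 2 and someone must bring it back, so each round trip nets at most +1 on the far side until the last crossing → at least 9 trips. The jealousy constraint makes 9 impossible; the shortest valid schedule has 11:
1. WK+WZ →  (far: WK,WZ; near: HK,HZ,HM,WM)
2. WK ←       (far: WZ; near: HK,HZ,HM,WK,WM)
3. WK+WM →  (far: WK,WZ,WM; near: HK,HZ,HM)
4. WK ←       (far: WZ,WM; near: HK,HZ,HM,WK)
5. HZ+HM →  (far: HZ,WZ,HM,WM; near: HK,WK)
6. HZ+WZ ←  (far: HM,WM; near: HK,WK,HZ,WZ)
7. HK+HZ →  (far: HK,HZ,HM,WM; near: WK,WZ)
8. WM ←       (far: HK,HZ,HM; near: WK,WZ,WM)
9. WK+WZ →  (far: HK,WK,HZ,WZ,HM; near: WM)
10. HM ←      (far: HK,WK,HZ,WZ; near: HM,WM)
11. HM+WM → (far: all six; near: empty)
In every state each wife is either with her husband or with no other man.
Minimum trips = 11

11


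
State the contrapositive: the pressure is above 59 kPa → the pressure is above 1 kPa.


Original: If the pressure is above 59 kPa, then the pressure is above 1 kPa
Contrapositive: If ¬Q, then ¬P
Negate Q: not (the pressure is above 1 kPa)
Negate P: not (the pressure is above 59 kPa)

If not (the pressure is above 1 kPa), then not (the pressure is above 59 kPa).


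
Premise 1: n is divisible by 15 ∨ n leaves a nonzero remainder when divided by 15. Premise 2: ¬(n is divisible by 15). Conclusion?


Disjunctive syllogism: P ∨ Q, ¬P ⊢ Q
Disjunction: n is divisible by 15 ∨ n leaves a nonzero remainder when divided by 15
We know it is not the case that n is divisible by 15.
By disjunctive syllogism, the other disjunct must be true.

n leaves a nonzero remainder when divided by 15


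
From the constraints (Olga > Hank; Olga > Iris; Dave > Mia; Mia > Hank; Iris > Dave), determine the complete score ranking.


Constraints: Olga > Hank; Olga > Iris; Dave > Mia; Mia > Hank; Iris > Dave
Method: at each step, the next-highest is the one remaining person who never appears on the smaller side of a constraint between remaining people.
  Step 1: remaining {Hank, Mia, Olga, Dave, Iris}; on the smaller side: {Hank, Mia, Dave, Iris} → Olga is next (Olga > Hank; Olga > Iris).
  Step 2: remaining {Hank, Mia, Dave, Iris}; on the smaller side: {Hank, Mia, Dave} → Iris is next (Iris > Dave).
  Step 3: remaining {Hank, Mia, Dave}; on the smaller side: {Hank, Mia} → Dave is next (Dave > Mia).
  Step 4: remaining {Hank, Mia}; on the smaller side: {Hank} → Mia is next (Mia > Hank).
  Step 5: only Hank remains → lowest.
Final ranking (highest to lowest):

Olga > Iris > Dave > Mia > Hank


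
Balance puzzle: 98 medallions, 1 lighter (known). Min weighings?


Each weighing has 3 outcomes (left heavy / balance / right heavy), so k weighings distinguish at most 3^k cases; splitting into three near-equal groups achieves this.
Need 3^k ≥ 98: 3^4 = 81 < 98 ≤ 3^5 = 243
k = ⌈log₃(98)⌉ = 5

5


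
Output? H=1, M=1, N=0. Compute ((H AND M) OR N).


H AND M = 1&1 = 1
1 OR 0 = 1

1


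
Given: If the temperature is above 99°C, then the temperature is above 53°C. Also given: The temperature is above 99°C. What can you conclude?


Modus ponens: P → Q, P ⊢ Q
P: the temperature is above 99°C
Q: the temperature is above 53°C
We have P → Q and P is true.
By modus ponens, Q must be true.

The temperature is above 53°C


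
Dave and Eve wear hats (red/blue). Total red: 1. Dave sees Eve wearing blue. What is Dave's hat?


Total red = 1, Eve = blue
Red accounted for: 0
Remaining for Dave: 1
Dave's hat is red.

red


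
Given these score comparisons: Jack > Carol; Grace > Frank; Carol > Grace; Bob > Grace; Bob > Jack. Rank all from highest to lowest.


Constraints: Jack > Carol; Grace > Frank; Carol > Grace; Bob > Grace; Bob > Jack
Method: at each step, the next-highest is the one remaining person who never appears on the smaller side of a constraint between remaining people.
  Step 1: remaining {Jack, Frank, Grace, Bob, Carol}; on the smaller side: {Jack, Frank, Grace, Carol} → Bob is next (Bob > Grace; Bob > Jack).
  Step 2: remaining {Jack, Frank, Grace, Carol}; on the smaller side: {Frank, Grace, Carol} → Jack is next (Jack > Carol).
  Step 3: remaining {Frank, Grace, Carol}; on the smaller side: {Frank, Grace} → Carol is next (Carol > Grace).
  Step 4: remaining {Frank, Grace}; on the smaller side: {Frank} → Grace is next (Grace > Frank).
  Step 5: only Frank remains → lowest.
Final ranking (highest to lowest):

Bob > Jack > Carol > Grace > Frank


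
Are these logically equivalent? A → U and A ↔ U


Expression 1: A → U
Expression 2: A ↔ U
Truth table (A U | Expr1 Expr2):
  T T |   T     T
  T F |   F     F
  F T |   T     F   ← differ
  F F |   T     T
Counterexample: A=F, U=T gives Expr1 = T but Expr2 = F, so the expressions are NOT logically equivalent.

No


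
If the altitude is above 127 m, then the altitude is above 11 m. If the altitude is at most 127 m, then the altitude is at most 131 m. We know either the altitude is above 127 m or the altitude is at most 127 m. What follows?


Constructive dilemma: (P → Q) ∧ (R → S), P ∨ R ⊢ Q ∨ S
Premise 1: the altitude is above 127 m → the altitude is above 11 m
Premise 2: the altitude is at most 127 m → the altitude is at most 131 m
Premise 3: the altitude is above 127 m ∨ the altitude is at most 127 m
Case 1: Assuming the altitude is above 127 m, then by Premise 1, the altitude is above 11 m.
Case 2: Assuming the altitude is at most 127 m, then by Premise 2, the altitude is at most 131 m.
Since one of the altitude is above 127 m or the altitude is at most 127 m must hold, we get the altitude is above 11 m or the altitude is at most 131 m.

The altitude is above 11 m or the altitude is at most 131 m.


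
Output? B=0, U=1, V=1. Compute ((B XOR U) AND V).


B XOR U = 0^1 = 1
1 AND 1 = 1

1


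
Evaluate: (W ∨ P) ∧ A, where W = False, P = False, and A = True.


W = False, P = False, A = True
Step 1: W ∨ P = False OR False = False
Step 2: False ∧ A = False AND True = False
OR is true when at least one operand is true; AND requires both.

False


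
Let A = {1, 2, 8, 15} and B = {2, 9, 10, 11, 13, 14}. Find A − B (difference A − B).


A = {1, 2, 8, 15}
B = {2, 9, 10, 11, 13, 14}
Operation: difference A − B
In A but not B: 1, 8, 15

{1, 8, 15}


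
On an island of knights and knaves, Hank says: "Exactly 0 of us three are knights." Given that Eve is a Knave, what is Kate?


Hank claims exactly 0 knights among Hank, Eve, Kate.
Given: Eve is a Knave.

Case 1: Hank is a Knight (tells truth)
  Then exactly 0 of the three are knights.
  Counting Hank, Eve: 1 knight(s) so far. Need -1 more → impossible.
Case 2: Hank is a Knave (lies)
  Then the count is NOT 0.
  If Kate = Knave, count = 0 = 0 → claim would be true, contradicts lie.
  If Kate = Knight, count = 1 ≠ 0 → lie confirmed ✓

Kate is a Knight.

Knight


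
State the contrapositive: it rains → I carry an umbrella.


Original: If it rains, then I carry an umbrella
Contrapositive: If ¬Q, then ¬P
Negate Q: not (I carry an umbrella)
Negate P: not (it rains)

If not (I carry an umbrella), then not (it rains).


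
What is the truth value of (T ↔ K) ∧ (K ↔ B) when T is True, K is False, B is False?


T = True, K = False, B = False
Step 1: T ↔ K is true when T and K have the same value. Result: False
Step 2: K ↔ B is true when K and B have the same value. Result: True
Step 3: False ∧ True = False

False


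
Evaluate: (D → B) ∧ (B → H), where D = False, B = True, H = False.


D = False, B = True, H = False
Step 1: D → B is false only when D=True and B=False. Result: True
Step 2: B → H is false only when B=True and H=False. Result: False
Step 3: True ∧ False = False

False


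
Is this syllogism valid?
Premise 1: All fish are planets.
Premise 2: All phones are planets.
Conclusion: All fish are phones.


Premise 1: All fish are planets.
Premise 2: All phones are planets.
Conclusion: All fish are phones.
Fallacy: undistributed middle. planets is predicate in both.
Counterexample: fish and phones could be disjoint subsets of planets.

Invalid


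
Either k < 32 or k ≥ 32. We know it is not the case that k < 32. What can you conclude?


Disjunctive syllogism: P ∨ Q, ¬P ⊢ Q
Disjunction: k < 32 ∨ k ≥ 32
We know it is not the case that k < 32.
By disjunctive syllogism, the other disjunct must be true.

k ≥ 32


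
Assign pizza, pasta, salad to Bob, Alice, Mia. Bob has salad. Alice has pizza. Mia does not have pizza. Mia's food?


From clues:
  Alice → pizza
  Bob → salad
By elimination, Mia gets the remaining.

pasta


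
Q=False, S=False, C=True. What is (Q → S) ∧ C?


Q = False, S = False, C = True
Expression: (Q → S) ∧ C
Step 1: Q → S = False → False (false only if Q=True, S=False) = True
Step 2: (True) ∧ C = True AND True = True

True


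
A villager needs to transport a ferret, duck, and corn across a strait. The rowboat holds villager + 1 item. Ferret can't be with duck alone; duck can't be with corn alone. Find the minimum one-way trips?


1. villager+duck → 2. villager ← 3. villager+ferret → 4. villager+duck ← 5. villager+corn → 6. villager ← 7. villager+duck →
Minimum trips = 7

7


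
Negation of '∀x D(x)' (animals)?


Original: ∀x D(x)
Rule: ¬∀→∃, ¬∃→∀, negate predicate.
Negation: ∃x ¬D(x)

∃x ¬D(x)


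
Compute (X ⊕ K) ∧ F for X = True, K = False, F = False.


X = True, K = False, F = False
Step 1: X ⊕ K = True XOR False = True
Step 2: True ∧ F = True AND False = False
XOR true when exactly one of X,K is true; then AND with F.

False


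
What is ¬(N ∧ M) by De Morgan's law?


De Morgan's law: ¬(P ∧ Q) ≡ ¬P ∨ ¬Q
¬(N ∧ M) = ¬N ∨ ¬M

¬N ∨ ¬M


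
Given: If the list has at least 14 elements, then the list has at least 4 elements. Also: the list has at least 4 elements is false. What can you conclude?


Modus tollens: P → Q, ¬Q ⊢ ¬P
P: the list has at least 14 elements
Q: the list has at least 4 elements
We have P → Q and Q is false.
By modus tollens, P must be false.

It is not the case that the list has at least 14 elements


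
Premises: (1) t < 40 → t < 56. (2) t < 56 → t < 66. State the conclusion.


Hypothetical syllogism: P → Q, Q → R ⊢ P → R
Premise 1: t < 40 → t < 56
Premise 2: t < 56 → t < 66
Chain the implications: the middle term (t < 56) links the two.
Conclusion: If t < 40, then t < 66.

If t < 40, then t < 66.


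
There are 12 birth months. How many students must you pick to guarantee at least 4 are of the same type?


Pigeonhole: to guarantee k in one of n categories, need (k-1)×n + 1.
k = 4, n = 12
Minimum = (4-1) × 12 + 1 = 3 × 12 + 1

37


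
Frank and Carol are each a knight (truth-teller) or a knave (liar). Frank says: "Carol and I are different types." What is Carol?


Frank says: "Carol and I are different types."
Case 1: Frank is a Knight (truth-teller)
  Statement is true → they ARE different → Carol is a Knave
Case 2: Frank is a Knave (liar)
  Statement is false → they are NOT different → Carol is a Knave
In both cases, Carol is a Knave.

Knave


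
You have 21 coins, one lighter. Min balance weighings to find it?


Each weighing has 3 outcomes (left heavy / balance / right heavy), so k weighings distinguish at most 3^k cases; splitting into three near-equal groups achieves this.
Need 3^k ≥ 21: 3^2 = 9 < 21 ≤ 3^3 = 27
k = ⌈log₃(21)⌉ = 3

3


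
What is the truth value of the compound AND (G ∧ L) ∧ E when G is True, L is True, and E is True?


G = True, L = True, E = True
Step 1: G ∧ L = True AND True = True
Step 2: True ∧ E = True AND True = True
AND is true only when ALL operands are true.

True


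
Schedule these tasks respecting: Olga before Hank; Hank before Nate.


Constraints: Olga before Hank; Hank before Nate
Method: repeatedly schedule the remaining task that has no remaining task required before it.
  Step 1: remaining {Hank, Olga, Nate}; every task except Olga still has a predecessor pending → schedule Olga.
  Step 2: remaining {Hank, Nate}; every task except Hank still has a predecessor pending → schedule Hank.
  Step 3: only Nate remains → schedule Nate.
Resulting order:

Olga → Hank → Nate


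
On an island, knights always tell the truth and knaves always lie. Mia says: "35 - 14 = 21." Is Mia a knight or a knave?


Statement: "35 - 14 = 21."
Actual: 35 - 14 = 21
Claimed: 21
Statement is TRUE → Mia tells the truth → Knight

Knight


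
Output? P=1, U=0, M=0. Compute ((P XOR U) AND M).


P XOR U = 1^0 = 1
1 AND 0 = 0

0


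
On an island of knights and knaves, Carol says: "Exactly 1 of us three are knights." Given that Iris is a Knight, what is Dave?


Carol claims exactly 1 knights among Carol, Iris, Dave.
Given: Iris is a Knight.

Case 1: Carol is a Knight (tells truth)
  Then exactly 1 of the three are knights.
  Counting Carol, Iris: 2 knight(s) so far. Need -1 more → impossible.
Case 2: Carol is a Knave (lies)
  Then the count is NOT 1.
  If Dave = Knave, count = 1 = 1 → claim would be true, contradicts lie.
  If Dave = Knight, count = 2 ≠ 1 → lie confirmed ✓

Dave is a Knight.

Knight


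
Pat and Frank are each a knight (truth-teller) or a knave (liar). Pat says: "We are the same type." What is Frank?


Pat says: "We are the same type."
Case 1: Pat is a Knight (truth-teller)
  Statement is true → they ARE the same → Frank is also a Knight
Case 2: Pat is a Knave (liar)
  Statement is false → they are NOT the same → Frank is a Knight
In both cases, Frank is a Knight.

Knight
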